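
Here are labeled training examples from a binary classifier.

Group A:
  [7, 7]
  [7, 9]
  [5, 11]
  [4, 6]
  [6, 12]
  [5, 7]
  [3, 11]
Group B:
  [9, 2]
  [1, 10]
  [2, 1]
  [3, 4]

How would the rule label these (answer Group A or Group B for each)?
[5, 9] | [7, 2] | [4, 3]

Group A, Group B, Group B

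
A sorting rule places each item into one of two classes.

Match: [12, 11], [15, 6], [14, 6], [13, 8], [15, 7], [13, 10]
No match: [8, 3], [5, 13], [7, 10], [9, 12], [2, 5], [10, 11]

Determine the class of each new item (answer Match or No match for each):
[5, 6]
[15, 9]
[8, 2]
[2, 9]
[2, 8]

Rule: first ≥ 11. This holds for each 'Match' example and fails for each 'No match' one.
No match: [5, 6], since first 5.
Match: [15, 9], since first 15.
No match: [8, 2], since first 8.
No match: [2, 9], since first 2.
No match: [2, 8], since first 2.

No match, Match, No match, No match, No match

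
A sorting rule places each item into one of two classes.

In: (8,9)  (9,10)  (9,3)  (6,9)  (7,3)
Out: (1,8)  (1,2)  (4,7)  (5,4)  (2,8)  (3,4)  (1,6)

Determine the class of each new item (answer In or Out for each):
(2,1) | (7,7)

Out, In

The distinguishing property — first ≥ 6 — holds for all the 'In' cases and none of the 'Out' cases.
(2,1) — first 2, hence Out.
(7,7) — first 7, hence In.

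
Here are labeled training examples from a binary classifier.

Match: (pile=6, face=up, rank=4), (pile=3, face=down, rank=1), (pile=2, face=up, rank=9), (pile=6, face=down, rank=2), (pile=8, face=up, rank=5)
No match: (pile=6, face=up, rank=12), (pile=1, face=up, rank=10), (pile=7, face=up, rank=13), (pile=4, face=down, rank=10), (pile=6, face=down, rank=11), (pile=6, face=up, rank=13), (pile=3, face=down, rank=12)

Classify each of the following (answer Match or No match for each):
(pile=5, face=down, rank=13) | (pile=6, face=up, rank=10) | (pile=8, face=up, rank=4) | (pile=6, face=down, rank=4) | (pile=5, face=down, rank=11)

No match, No match, Match, Match, No match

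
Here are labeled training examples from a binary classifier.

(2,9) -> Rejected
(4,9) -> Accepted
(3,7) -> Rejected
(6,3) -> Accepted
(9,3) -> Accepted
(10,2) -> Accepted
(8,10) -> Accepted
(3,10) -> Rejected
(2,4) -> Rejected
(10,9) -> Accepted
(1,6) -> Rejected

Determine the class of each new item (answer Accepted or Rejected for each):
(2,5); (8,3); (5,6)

Rejected, Accepted, Accepted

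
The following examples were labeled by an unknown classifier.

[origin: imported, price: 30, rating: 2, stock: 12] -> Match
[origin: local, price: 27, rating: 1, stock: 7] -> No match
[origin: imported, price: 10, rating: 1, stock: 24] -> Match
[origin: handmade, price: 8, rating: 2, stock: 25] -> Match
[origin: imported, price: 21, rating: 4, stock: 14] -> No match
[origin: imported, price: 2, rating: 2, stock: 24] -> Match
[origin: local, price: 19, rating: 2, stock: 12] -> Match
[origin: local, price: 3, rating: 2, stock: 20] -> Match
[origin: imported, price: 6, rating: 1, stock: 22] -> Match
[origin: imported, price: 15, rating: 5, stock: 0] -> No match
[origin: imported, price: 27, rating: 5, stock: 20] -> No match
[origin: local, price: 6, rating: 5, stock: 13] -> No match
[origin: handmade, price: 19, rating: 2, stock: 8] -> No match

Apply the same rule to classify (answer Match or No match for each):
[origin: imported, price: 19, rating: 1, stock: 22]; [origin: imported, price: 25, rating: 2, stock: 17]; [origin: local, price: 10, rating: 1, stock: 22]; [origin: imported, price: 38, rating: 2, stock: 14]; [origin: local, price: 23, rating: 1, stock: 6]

'Match' ⟺ stock ≥ 12 AND rating ≤ 2.

Match, Match, Match, Match, No match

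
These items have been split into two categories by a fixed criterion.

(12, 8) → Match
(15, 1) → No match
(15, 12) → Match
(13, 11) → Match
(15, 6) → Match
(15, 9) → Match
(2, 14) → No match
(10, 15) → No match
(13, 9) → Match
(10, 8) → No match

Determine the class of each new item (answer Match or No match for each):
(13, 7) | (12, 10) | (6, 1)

Match, Match, No match

The pattern is that an item is 'Match' exactly when: first > second AND sum ≥ 20.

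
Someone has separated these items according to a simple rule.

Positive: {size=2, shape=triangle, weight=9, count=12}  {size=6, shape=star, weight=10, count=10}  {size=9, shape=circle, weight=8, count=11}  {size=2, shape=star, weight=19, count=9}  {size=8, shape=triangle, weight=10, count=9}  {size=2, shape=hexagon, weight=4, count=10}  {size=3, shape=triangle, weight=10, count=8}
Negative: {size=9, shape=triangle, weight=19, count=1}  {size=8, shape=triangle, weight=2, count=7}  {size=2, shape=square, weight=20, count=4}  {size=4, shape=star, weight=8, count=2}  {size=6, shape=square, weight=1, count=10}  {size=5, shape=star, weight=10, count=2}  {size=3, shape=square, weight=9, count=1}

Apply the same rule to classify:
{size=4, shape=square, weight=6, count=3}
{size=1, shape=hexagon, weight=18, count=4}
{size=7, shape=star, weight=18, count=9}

The classifier is using: count ≥ 7 AND weight ≥ 4.
{size=4, shape=square, weight=6, count=3} — count = 3, weight = 6, hence Negative.
{size=1, shape=hexagon, weight=18, count=4} — count = 4, weight = 18, hence Negative.
{size=7, shape=star, weight=18, count=9} — count = 9, weight = 18, hence Positive.

Negative, Negative, Positive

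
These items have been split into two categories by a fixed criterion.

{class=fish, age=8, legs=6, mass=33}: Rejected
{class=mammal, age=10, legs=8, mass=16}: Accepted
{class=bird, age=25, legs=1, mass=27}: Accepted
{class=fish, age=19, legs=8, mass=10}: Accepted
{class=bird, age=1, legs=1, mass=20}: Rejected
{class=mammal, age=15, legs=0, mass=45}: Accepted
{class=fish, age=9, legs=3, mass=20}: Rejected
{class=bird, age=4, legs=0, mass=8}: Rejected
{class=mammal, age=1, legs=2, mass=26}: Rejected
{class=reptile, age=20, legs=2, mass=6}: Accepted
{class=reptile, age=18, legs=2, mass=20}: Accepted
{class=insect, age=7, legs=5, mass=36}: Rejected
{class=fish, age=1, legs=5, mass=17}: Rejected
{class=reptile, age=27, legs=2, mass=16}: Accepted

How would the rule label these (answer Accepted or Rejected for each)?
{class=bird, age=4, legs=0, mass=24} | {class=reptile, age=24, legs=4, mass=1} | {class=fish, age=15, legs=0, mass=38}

Rejected, Accepted, Accepted

One predicate separates the groups cleanly: age ≥ 10.
{class=bird, age=4, legs=0, mass=24}: age = 4, fails the rule → Rejected.
{class=reptile, age=24, legs=4, mass=1}: age = 24, satisfies this → Accepted.
{class=fish, age=15, legs=0, mass=38}: age = 15, satisfies this → Accepted.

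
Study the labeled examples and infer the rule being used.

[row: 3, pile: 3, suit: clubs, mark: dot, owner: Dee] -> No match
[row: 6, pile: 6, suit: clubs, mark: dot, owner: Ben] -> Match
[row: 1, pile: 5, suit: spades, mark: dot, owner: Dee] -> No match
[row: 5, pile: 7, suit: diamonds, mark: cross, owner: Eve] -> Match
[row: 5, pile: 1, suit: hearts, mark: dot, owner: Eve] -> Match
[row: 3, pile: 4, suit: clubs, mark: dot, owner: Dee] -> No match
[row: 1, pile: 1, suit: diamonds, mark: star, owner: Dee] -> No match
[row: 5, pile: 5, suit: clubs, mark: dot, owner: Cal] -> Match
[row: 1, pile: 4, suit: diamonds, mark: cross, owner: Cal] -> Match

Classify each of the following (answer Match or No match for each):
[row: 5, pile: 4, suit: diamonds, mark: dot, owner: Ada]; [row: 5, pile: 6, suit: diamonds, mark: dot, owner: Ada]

Match, Match

The distinguishing property — owner is not Dee — holds for all the 'Match' cases and none of the 'No match' cases.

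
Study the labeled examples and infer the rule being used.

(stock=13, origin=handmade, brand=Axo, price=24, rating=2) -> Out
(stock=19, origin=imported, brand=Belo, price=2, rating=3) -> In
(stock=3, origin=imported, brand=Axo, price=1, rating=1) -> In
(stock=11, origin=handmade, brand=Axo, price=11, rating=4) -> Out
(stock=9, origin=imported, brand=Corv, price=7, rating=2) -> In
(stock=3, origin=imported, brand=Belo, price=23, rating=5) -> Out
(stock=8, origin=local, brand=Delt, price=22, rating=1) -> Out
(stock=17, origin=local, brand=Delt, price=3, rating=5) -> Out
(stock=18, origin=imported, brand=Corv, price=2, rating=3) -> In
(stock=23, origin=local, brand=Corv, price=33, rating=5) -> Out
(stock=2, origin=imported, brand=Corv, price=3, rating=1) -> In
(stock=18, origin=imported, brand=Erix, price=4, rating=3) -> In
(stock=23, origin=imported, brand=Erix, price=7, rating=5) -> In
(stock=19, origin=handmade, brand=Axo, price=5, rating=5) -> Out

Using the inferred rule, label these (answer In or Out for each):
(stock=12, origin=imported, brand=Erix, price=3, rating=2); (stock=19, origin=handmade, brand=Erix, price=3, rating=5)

Every 'In' example satisfies: origin is imported AND price ≤ 7. None of the 'Out' examples do.
(stock=12, origin=imported, brand=Erix, price=3, rating=2) — origin is imported, price = 3, hence In.
(stock=19, origin=handmade, brand=Erix, price=3, rating=5) — origin is handmade, price = 3, hence Out.

In, Out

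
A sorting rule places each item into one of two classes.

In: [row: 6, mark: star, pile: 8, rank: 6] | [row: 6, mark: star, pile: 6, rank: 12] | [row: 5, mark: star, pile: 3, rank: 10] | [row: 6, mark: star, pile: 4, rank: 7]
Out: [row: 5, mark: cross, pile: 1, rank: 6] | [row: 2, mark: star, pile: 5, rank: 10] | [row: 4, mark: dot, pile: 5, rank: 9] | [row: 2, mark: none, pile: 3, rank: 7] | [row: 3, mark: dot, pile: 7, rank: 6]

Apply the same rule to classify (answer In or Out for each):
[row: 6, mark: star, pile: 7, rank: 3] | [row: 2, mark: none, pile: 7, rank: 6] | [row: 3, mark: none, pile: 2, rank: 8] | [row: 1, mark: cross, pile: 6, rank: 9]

Rule: mark is star AND row ≥ 3. This holds for each 'In' example and fails for each 'Out' one.
[row: 6, mark: star, pile: 7, rank: 3]: In (mark is star, row = 6). [row: 2, mark: none, pile: 7, rank: 6]: Out (mark is none, row = 2). [row: 3, mark: none, pile: 2, rank: 8]: Out (mark is none, row = 3). [row: 1, mark: cross, pile: 6, rank: 9]: Out (mark is cross, row = 1).

In, Out, Out, Out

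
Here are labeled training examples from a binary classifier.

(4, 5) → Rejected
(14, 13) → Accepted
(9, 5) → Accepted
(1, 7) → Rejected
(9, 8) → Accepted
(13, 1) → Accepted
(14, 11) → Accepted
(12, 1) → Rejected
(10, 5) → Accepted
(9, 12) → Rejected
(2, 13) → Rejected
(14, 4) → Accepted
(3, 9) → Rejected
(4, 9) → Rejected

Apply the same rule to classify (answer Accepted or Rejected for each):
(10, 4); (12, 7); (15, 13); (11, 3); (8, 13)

Accepted, Accepted, Accepted, Accepted, Rejected

The simplest hypothesis consistent with all the labels is: first > second AND sum ≥ 14.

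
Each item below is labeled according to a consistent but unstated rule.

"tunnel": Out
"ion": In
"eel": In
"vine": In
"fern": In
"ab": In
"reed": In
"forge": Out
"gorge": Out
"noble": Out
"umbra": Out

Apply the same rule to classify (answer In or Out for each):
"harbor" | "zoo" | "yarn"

Out, In, In

The classifier is using: length ≤ 4.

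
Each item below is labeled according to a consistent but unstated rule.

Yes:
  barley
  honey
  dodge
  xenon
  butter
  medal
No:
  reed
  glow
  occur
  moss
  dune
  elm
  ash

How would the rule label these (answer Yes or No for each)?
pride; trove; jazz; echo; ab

The simplest hypothesis consistent with all the labels is: length ≥ 5 AND contains 'e'.
Yes: pride, since length 5, has 'e'.
Yes: trove, since length 5, has 'e'.
No: jazz, since length 4, no 'e'.
No: echo, since length 4, has 'e'.
No: ab, since length 2, no 'e'.

Yes, Yes, No, No, No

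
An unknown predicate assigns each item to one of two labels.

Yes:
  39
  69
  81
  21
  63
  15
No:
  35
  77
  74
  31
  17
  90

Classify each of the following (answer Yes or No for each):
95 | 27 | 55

No, Yes, No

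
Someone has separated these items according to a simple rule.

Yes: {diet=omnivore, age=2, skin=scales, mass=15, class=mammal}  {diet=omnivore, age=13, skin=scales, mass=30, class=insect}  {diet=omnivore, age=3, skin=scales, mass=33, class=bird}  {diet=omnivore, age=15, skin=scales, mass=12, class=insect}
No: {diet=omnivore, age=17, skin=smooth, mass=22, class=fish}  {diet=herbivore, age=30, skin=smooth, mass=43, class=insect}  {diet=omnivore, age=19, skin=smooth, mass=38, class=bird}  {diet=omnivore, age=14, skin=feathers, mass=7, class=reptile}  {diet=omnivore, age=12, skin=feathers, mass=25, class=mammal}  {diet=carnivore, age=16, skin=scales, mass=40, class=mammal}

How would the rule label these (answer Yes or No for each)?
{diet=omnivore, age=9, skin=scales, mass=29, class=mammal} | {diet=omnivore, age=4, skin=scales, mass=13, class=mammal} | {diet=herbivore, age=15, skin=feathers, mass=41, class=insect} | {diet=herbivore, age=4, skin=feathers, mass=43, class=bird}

The rule appears to be: diet is omnivore AND skin is scales.

Yes, Yes, No, No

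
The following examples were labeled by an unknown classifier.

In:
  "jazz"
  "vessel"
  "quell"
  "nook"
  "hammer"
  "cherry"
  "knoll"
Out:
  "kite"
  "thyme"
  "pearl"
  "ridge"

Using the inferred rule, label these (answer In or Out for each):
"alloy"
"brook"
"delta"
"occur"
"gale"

The common property of the 'In' items is: has a double letter. No 'Out' item has it.
"alloy" — 'll' doubled, hence In. "brook" — 'oo' doubled, hence In. "delta" — no doubled letter, hence Out. "occur" — 'cc' doubled, hence In. "gale" — no doubled letter, hence Out.

In, In, Out, In, Out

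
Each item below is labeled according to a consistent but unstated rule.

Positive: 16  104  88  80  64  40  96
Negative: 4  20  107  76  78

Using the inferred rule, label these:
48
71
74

All 'Positive' examples share one property — multiple of 8 — and every 'Negative' example lacks it.
48 → 48 = 8·6 → Positive.
71 → 71 = 8·8 + 7 → Negative.
74 → 74 = 8·9 + 2 → Negative.

Positive, Negative, Negative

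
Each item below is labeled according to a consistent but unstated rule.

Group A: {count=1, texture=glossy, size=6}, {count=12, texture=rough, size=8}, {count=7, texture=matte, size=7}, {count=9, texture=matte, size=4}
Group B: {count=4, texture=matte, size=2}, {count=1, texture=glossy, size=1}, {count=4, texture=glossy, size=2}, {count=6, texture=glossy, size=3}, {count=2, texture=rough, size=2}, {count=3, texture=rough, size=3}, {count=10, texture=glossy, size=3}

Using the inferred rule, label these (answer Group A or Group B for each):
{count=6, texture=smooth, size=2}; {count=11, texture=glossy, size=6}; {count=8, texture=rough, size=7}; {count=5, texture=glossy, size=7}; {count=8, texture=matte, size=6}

Group B, Group A, Group A, Group A, Group A

'Group A' ⟺ size ≥ 4.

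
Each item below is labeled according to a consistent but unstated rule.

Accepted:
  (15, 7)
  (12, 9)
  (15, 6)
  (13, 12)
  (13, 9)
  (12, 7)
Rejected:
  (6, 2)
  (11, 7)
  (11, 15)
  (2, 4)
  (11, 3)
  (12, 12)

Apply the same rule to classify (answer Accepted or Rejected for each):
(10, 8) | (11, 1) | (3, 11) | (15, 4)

Rejected, Rejected, Rejected, Accepted

Rule: first > second AND sum ≥ 19. This holds for each 'Accepted' example and fails for each 'Rejected' one.
(10, 8): Rejected (10 > 8, 10+8 = 18).
(11, 1): Rejected (11 > 1, 11+1 = 12).
(3, 11): Rejected (3 < 11, 3+11 = 14).
(15, 4): Accepted (15 > 4, 15+4 = 19).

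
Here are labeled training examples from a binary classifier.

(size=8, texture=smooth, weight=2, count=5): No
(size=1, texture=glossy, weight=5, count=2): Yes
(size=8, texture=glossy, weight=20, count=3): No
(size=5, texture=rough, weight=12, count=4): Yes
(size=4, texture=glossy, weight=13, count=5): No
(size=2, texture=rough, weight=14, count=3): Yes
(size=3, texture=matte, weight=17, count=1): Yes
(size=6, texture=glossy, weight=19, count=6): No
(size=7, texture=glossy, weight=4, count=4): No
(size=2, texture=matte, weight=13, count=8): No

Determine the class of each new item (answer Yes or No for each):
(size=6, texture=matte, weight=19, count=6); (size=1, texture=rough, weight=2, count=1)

No, Yes

A rule that fits every label: count ≤ 4 AND size ≤ 5 — true of each 'Yes' example, false of each 'No' one.
No: (size=6, texture=matte, weight=19, count=6), since count = 6, size = 6.
Yes: (size=1, texture=rough, weight=2, count=1), since count = 1, size = 1.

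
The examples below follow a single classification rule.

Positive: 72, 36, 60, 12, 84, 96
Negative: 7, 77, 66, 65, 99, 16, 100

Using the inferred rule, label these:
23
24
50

Negative, Positive, Negative

Comparing the two groups points to one rule — multiple of 12.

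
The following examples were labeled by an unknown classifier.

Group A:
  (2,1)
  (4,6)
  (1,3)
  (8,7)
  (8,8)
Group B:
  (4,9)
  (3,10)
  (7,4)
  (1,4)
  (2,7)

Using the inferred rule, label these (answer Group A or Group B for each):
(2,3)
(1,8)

Group A, Group B

A rule that fits every label: |first − second| ≤ 2 — true of each 'Group A' example, false of each 'Group B' one.
(2,3): |2−3| = 1, meets the rule → Group A.
(1,8): |1−8| = 7, fails the rule → Group B.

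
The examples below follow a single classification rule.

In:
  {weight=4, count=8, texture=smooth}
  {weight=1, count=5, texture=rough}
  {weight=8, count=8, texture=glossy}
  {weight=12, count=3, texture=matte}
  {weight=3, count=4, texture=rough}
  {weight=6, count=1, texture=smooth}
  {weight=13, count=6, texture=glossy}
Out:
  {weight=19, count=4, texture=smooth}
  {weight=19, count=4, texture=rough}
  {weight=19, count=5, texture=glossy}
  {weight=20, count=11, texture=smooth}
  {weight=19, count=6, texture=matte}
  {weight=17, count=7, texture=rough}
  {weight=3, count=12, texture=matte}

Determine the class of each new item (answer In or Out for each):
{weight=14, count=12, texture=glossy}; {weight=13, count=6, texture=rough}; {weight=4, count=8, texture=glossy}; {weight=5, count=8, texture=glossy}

Out, In, In, In

Rule: count ≤ 8 AND weight ≤ 13. This holds for each 'In' example and fails for each 'Out' one.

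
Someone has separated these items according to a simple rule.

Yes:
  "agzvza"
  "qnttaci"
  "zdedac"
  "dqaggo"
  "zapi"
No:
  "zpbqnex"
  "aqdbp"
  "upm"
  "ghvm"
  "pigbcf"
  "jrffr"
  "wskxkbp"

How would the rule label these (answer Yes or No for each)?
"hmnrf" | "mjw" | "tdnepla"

No, No, Yes

'Yes' ⟺ has ≥ 2 vowels.
"hmnrf" → 0 vowels → No. "mjw" → 0 vowels → No. "tdnepla" → 2 vowels → Yes.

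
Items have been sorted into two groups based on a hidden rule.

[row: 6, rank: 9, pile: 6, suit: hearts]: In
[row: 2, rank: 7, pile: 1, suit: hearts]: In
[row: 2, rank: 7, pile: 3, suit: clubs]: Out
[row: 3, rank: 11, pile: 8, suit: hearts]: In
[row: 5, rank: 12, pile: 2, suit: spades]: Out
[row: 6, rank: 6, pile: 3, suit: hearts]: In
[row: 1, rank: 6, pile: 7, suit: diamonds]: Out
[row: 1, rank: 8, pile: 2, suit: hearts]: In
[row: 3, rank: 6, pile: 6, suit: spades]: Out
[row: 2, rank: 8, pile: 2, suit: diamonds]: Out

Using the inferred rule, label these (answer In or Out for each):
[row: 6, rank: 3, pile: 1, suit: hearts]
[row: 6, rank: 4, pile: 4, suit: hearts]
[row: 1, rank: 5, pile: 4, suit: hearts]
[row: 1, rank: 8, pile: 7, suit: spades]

In, In, In, Out

Looking at the examples, the only property every 'In' case has and every 'Out' case lacks is: suit is hearts.
[row: 6, rank: 3, pile: 1, suit: hearts]: suit is hearts, matches → In. [row: 6, rank: 4, pile: 4, suit: hearts]: suit is hearts, matches → In. [row: 1, rank: 5, pile: 4, suit: hearts]: suit is hearts, matches → In. [row: 1, rank: 8, pile: 7, suit: spades]: suit is spades, does not fit → Out.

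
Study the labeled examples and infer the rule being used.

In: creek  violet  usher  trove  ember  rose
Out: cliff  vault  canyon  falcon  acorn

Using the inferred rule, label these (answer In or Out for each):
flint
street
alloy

Out, In, Out

The rule appears to be: contains 'e'.
flint: no 'e', lacks this property → Out.
street: has 'e', satisfies this → In.
alloy: no 'e', lacks this property → Out.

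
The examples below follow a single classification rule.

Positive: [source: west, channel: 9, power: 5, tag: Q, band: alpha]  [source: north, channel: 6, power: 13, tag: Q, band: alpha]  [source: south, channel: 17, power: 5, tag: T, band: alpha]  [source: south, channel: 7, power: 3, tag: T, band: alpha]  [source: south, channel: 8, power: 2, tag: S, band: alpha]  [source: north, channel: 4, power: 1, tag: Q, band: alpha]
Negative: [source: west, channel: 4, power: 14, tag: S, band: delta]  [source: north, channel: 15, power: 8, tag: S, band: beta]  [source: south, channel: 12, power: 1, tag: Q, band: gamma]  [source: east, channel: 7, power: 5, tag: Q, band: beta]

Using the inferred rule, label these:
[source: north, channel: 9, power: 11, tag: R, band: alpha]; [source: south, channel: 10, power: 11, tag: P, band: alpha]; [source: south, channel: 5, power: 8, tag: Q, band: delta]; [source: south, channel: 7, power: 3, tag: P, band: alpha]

Positive, Positive, Negative, Positive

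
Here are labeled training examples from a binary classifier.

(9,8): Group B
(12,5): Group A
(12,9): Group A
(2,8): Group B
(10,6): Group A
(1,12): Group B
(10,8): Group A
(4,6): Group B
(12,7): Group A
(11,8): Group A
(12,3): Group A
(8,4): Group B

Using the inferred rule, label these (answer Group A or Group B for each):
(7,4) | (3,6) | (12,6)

Rule: first ≥ 10. This holds for each 'Group A' example and fails for each 'Group B' one.
(7,4) → first 7 → Group B. (3,6) → first 3 → Group B. (12,6) → first 12 → Group A.

Group B, Group B, Group A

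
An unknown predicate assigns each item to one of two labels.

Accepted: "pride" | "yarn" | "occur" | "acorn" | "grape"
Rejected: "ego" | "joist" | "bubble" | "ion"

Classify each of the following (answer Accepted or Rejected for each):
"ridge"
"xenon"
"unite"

The common property of the 'Accepted' items is: contains 'r'. No 'Rejected' item has it.
"ridge": has 'r', fits → Accepted. "xenon": no 'r', doesn't match → Rejected. "unite": no 'r', doesn't match → Rejected.

Accepted, Rejected, Rejected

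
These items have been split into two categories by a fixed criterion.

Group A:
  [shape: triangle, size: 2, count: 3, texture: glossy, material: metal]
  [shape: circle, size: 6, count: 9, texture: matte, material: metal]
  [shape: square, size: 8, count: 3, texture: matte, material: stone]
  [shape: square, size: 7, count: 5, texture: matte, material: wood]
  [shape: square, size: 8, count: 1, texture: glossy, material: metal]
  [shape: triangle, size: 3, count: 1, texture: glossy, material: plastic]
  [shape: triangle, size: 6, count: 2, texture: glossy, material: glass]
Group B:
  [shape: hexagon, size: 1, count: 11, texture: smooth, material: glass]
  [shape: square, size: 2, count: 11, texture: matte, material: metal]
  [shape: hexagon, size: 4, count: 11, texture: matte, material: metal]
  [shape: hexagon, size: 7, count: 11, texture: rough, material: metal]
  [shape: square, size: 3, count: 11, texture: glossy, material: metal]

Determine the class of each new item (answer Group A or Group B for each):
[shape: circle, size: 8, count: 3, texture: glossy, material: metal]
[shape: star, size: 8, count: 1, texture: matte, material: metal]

'Group A' ⟺ count ≤ 9.

Group A, Group A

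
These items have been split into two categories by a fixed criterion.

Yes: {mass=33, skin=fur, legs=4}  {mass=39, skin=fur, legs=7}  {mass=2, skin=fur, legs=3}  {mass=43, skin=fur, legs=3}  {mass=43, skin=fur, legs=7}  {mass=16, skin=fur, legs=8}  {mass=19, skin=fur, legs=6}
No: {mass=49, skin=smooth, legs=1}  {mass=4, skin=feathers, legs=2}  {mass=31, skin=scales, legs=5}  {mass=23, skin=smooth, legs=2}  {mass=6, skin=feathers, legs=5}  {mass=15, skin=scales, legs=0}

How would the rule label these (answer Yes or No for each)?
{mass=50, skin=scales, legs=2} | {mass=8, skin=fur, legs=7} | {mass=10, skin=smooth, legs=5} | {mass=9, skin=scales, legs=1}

No, Yes, No, No

Checking candidate rules against both groups, what survives is: skin is fur.
{mass=50, skin=scales, legs=2}: No (skin is scales).
{mass=8, skin=fur, legs=7}: Yes (skin is fur).
{mass=10, skin=smooth, legs=5}: No (skin is smooth).
{mass=9, skin=scales, legs=1}: No (skin is scales).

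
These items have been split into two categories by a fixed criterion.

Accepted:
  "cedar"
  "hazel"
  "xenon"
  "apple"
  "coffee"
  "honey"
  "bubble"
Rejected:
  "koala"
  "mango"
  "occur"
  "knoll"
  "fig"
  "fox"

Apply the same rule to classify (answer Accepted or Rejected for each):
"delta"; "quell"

Accepted, Accepted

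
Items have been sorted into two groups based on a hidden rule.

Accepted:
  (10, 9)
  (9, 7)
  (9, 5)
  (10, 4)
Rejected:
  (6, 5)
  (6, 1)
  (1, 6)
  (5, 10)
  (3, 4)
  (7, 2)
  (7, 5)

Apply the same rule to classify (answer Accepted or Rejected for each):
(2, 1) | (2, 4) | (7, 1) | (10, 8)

Rejected, Rejected, Rejected, Accepted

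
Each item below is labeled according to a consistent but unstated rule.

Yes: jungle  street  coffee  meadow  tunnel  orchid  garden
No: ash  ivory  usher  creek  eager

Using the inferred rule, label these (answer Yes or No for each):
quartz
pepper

Yes, Yes

Rule: even length. This holds for each 'Yes' example and fails for each 'No' one.
quartz → length 6 → Yes.
pepper → length 6 → Yes.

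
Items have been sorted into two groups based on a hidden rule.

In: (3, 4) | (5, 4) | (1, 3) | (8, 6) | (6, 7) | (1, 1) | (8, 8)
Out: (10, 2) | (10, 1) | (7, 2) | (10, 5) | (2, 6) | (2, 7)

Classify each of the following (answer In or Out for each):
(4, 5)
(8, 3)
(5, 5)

The classifier is using: |first − second| ≤ 2.

In, Out, In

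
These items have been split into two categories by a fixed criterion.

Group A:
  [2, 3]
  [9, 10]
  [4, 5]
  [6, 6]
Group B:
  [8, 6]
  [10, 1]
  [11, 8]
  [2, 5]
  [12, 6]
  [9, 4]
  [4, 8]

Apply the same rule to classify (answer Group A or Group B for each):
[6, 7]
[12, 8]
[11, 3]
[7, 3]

Group A, Group B, Group B, Group B

'Group A' ⟺ |first − second| ≤ 1.
[6, 7]: |6−7| = 1, has this property → Group A.
[12, 8]: |12−8| = 4, fails this test → Group B.
[11, 3]: |11−3| = 8, fails this test → Group B.
[7, 3]: |7−3| = 4, fails this test → Group B.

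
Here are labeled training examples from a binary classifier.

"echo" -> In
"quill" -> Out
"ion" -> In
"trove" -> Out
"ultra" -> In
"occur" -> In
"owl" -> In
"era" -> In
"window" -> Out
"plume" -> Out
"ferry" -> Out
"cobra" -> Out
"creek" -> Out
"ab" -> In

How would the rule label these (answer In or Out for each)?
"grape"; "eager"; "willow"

The classifier is using: starts with a vowel.

Out, In, Out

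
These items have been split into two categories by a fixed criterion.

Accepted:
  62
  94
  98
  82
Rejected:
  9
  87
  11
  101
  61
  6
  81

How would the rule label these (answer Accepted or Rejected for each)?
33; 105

The common property of the 'Accepted' items is: even AND at least 9. No 'Rejected' item has it.
33 — 33 is odd, 33 ≥ 9, hence Rejected. 105 — 105 is odd, 105 ≥ 9, hence Rejected.

Rejected, Rejected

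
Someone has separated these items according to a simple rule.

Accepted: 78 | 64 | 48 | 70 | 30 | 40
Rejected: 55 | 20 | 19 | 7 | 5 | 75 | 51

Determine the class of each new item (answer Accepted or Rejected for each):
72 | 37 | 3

Accepted, Rejected, Rejected

The simplest hypothesis consistent with all the labels is: even AND at least 30.
72 — 72 is even, 72 ≥ 30, hence Accepted. 37 — 37 is odd, 37 ≥ 30, hence Rejected. 3 — 3 is odd, 3 < 30, hence Rejected.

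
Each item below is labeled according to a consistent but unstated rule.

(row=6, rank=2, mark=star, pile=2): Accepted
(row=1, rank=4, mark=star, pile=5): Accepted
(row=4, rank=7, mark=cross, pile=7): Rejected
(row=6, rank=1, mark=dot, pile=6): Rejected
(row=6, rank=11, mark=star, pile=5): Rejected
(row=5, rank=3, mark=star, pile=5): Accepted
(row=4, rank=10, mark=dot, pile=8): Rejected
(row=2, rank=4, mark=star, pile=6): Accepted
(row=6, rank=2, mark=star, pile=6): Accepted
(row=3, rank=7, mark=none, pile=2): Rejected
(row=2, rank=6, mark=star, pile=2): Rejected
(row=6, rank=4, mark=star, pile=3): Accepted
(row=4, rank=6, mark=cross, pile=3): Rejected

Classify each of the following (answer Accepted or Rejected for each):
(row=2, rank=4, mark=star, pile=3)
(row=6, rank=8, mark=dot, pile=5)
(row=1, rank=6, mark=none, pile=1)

One predicate separates the groups cleanly: mark is star AND rank ≤ 4.
(row=2, rank=4, mark=star, pile=3) — mark is star, rank = 4, hence Accepted. (row=6, rank=8, mark=dot, pile=5) — mark is dot, rank = 8, hence Rejected. (row=1, rank=6, mark=none, pile=1) — mark is none, rank = 6, hence Rejected.

Accepted, Rejected, Rejected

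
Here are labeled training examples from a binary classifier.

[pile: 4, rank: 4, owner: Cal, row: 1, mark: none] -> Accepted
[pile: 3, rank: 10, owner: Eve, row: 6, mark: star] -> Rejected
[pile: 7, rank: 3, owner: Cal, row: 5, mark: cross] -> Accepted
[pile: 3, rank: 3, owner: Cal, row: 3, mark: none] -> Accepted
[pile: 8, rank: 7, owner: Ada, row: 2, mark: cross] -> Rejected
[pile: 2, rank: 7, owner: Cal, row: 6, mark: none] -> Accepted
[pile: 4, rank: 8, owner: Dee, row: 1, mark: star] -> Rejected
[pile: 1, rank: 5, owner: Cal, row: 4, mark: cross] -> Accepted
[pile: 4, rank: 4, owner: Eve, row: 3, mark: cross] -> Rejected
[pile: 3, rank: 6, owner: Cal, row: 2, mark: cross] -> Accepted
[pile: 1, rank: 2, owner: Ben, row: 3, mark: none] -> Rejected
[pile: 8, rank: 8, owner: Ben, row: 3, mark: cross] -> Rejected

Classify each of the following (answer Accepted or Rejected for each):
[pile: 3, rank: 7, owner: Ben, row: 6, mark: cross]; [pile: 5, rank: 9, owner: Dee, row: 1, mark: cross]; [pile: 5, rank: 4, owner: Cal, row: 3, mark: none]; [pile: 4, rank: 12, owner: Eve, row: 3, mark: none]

Rejected, Rejected, Accepted, Rejected

The common property of the 'Accepted' items is: owner is Cal. No 'Rejected' item has it.
[pile: 3, rank: 7, owner: Ben, row: 6, mark: cross]: owner is Ben, does not satisfy this → Rejected. [pile: 5, rank: 9, owner: Dee, row: 1, mark: cross]: owner is Dee, does not satisfy this → Rejected. [pile: 5, rank: 4, owner: Cal, row: 3, mark: none]: owner is Cal, qualifies → Accepted. [pile: 4, rank: 12, owner: Eve, row: 3, mark: none]: owner is Eve, does not satisfy this → Rejected.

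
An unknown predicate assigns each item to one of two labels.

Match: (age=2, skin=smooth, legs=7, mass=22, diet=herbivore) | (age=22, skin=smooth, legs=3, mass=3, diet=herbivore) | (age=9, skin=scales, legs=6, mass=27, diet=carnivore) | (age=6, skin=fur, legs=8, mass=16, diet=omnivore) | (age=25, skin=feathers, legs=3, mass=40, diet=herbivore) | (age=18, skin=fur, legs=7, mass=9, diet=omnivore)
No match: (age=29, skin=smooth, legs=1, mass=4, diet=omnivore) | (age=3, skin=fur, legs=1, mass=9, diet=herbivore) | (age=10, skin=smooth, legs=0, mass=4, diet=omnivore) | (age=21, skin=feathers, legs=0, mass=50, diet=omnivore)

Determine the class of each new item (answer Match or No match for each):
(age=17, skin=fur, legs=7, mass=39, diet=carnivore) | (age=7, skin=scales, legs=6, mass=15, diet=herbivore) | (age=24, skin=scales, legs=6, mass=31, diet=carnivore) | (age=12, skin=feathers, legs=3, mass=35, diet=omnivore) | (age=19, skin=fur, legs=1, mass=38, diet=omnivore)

Match, Match, Match, Match, No match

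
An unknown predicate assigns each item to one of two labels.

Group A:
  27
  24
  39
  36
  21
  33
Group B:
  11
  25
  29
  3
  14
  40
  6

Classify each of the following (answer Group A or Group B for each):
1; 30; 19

One predicate separates the groups cleanly: multiple of 3 AND at least 11.
1: Group B (1 = 3·0 + 1, 1 < 11).
30: Group A (30 = 3·10, 30 ≥ 11).
19: Group B (19 = 3·6 + 1, 19 ≥ 11).

Group B, Group A, Group B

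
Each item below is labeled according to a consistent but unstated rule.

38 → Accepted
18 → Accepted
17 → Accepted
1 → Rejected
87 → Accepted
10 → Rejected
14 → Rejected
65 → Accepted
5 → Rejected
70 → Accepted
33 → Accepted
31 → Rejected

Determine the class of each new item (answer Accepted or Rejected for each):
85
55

'Accepted' ⟺ digit sum ≥ 6.
85: digit sum 8+5 = 13, qualifies → Accepted. 55: digit sum 5+5 = 10, qualifies → Accepted.

Accepted, Accepted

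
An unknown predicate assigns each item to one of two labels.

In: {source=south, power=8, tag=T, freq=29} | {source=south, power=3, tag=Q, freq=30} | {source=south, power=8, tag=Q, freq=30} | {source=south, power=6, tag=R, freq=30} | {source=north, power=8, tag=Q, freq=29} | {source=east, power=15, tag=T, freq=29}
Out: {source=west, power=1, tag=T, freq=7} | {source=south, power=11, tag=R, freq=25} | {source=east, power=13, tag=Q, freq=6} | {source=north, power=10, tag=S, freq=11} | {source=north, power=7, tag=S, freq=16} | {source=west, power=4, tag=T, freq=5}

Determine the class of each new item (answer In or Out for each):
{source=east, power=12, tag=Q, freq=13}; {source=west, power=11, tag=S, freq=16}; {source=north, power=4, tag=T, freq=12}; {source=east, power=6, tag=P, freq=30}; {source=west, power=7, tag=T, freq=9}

All 'In' examples share one property — freq ≥ 29 — and every 'Out' example lacks it.
{source=east, power=12, tag=Q, freq=13}: Out (freq = 13). {source=west, power=11, tag=S, freq=16}: Out (freq = 16). {source=north, power=4, tag=T, freq=12}: Out (freq = 12). {source=east, power=6, tag=P, freq=30}: In (freq = 30). {source=west, power=7, tag=T, freq=9}: Out (freq = 9).

Out, Out, Out, In, Out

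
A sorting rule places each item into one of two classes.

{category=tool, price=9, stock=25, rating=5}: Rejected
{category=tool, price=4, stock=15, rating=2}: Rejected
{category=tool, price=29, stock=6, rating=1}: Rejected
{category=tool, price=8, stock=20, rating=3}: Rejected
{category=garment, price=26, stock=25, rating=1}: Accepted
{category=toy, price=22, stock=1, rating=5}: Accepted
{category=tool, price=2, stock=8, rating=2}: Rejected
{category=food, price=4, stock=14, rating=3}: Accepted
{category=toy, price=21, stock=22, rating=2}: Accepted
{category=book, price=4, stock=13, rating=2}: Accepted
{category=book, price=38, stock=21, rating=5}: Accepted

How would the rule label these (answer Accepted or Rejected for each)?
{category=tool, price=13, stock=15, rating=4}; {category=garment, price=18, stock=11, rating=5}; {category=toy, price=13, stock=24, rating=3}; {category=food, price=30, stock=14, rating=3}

Rejected, Accepted, Accepted, Accepted

Rule: category is not tool. This holds for each 'Accepted' example and fails for each 'Rejected' one.
{category=tool, price=13, stock=15, rating=4} → category is tool → Rejected.
{category=garment, price=18, stock=11, rating=5} → category is garment → Accepted.
{category=toy, price=13, stock=24, rating=3} → category is toy → Accepted.
{category=food, price=30, stock=14, rating=3} → category is food → Accepted.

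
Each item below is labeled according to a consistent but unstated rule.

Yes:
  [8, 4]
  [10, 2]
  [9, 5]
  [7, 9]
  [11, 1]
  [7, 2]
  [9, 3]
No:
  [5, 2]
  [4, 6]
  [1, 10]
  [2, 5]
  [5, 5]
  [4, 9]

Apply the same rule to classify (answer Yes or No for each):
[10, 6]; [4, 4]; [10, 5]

Every 'Yes' example satisfies: first ≥ 6. None of the 'No' examples do.

Yes, No, Yes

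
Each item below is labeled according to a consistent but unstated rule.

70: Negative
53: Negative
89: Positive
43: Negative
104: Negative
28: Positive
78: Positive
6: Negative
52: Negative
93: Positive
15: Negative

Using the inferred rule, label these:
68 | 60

Positive, Negative

Rule: digit sum ≥ 9. This holds for each 'Positive' example and fails for each 'Negative' one.
68: digit sum 6+8 = 14 — has this property, so Positive. 60: digit sum 6+0 = 6 — fails the rule, so Negative.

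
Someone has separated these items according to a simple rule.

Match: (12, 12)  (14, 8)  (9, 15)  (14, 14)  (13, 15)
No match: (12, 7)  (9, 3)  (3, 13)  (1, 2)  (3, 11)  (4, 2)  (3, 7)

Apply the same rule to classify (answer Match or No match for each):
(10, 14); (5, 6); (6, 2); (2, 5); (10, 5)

Match, No match, No match, No match, No match

The classifier is using: sum ≥ 22.
(10, 14): 10+14 = 24 — fits, so Match. (5, 6): 5+6 = 11 — fails the rule, so No match. (6, 2): 6+2 = 8 — fails the rule, so No match. (2, 5): 2+5 = 7 — fails the rule, so No match. (10, 5): 10+5 = 15 — fails the rule, so No match.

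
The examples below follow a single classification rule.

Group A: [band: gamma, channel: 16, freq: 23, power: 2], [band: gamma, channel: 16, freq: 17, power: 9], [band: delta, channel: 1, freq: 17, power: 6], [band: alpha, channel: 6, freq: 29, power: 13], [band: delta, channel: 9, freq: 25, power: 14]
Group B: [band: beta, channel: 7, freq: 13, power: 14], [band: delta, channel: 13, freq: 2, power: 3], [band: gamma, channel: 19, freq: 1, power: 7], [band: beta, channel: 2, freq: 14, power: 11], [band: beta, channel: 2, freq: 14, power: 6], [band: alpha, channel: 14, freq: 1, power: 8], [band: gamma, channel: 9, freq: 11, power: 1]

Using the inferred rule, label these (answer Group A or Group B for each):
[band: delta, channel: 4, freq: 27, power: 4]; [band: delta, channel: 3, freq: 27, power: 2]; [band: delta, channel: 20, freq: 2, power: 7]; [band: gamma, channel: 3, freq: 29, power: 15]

Group A, Group A, Group B, Group A

'Group A' ⟺ freq ≥ 17.
[band: delta, channel: 4, freq: 27, power: 4]: freq = 27 — checks out, so Group A. [band: delta, channel: 3, freq: 27, power: 2]: freq = 27 — checks out, so Group A. [band: delta, channel: 20, freq: 2, power: 7]: freq = 2 — doesn't match, so Group B. [band: gamma, channel: 3, freq: 29, power: 15]: freq = 29 — checks out, so Group A.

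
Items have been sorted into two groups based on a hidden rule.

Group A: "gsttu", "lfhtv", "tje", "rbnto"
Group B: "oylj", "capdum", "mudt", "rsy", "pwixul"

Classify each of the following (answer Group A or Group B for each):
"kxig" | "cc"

Group B, Group B

The simplest hypothesis consistent with all the labels is: odd length AND contains 't'.
"kxig": length 4, no 't', does not fit → Group B.
"cc": length 2, no 't', does not fit → Group B.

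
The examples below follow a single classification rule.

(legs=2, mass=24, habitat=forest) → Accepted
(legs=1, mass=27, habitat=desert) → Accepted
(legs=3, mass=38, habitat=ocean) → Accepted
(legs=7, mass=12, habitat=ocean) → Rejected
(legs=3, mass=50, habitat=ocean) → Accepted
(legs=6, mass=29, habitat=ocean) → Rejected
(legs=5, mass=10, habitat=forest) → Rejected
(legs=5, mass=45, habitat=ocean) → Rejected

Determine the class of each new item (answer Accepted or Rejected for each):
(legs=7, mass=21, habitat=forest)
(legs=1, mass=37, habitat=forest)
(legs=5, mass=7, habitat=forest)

Rejected, Accepted, Rejected

The rule appears to be: legs ≤ 3.
(legs=7, mass=21, habitat=forest) → legs = 7 → Rejected.
(legs=1, mass=37, habitat=forest) → legs = 1 → Accepted.
(legs=5, mass=7, habitat=forest) → legs = 5 → Rejected.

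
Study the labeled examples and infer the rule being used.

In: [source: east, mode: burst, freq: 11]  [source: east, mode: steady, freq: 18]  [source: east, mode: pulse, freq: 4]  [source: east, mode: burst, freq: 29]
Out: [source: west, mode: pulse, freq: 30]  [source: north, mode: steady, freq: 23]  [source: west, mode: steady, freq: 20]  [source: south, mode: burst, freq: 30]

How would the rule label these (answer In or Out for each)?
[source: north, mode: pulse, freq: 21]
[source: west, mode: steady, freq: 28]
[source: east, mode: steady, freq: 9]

Out, Out, In

The classifier is using: source is east.
[source: north, mode: pulse, freq: 21]: source is north — doesn't match, so Out. [source: west, mode: steady, freq: 28]: source is west — doesn't match, so Out. [source: east, mode: steady, freq: 9]: source is east — meets the rule, so In.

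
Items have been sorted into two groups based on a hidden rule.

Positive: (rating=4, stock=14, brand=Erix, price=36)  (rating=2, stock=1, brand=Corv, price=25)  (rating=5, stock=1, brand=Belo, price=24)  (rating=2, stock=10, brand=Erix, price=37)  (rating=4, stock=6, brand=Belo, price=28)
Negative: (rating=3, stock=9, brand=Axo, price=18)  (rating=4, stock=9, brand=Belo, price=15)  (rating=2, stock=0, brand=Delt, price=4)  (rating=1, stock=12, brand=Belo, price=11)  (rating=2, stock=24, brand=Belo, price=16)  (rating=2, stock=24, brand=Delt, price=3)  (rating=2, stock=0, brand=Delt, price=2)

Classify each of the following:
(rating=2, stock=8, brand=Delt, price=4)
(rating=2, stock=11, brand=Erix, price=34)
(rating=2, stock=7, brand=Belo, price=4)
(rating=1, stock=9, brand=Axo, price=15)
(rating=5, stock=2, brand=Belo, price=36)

All 'Positive' examples share one property — price ≥ 24 — and every 'Negative' example lacks it.
(rating=2, stock=8, brand=Delt, price=4) — price = 4, hence Negative.
(rating=2, stock=11, brand=Erix, price=34) — price = 34, hence Positive.
(rating=2, stock=7, brand=Belo, price=4) — price = 4, hence Negative.
(rating=1, stock=9, brand=Axo, price=15) — price = 15, hence Negative.
(rating=5, stock=2, brand=Belo, price=36) — price = 36, hence Positive.

Negative, Positive, Negative, Negative, Positive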